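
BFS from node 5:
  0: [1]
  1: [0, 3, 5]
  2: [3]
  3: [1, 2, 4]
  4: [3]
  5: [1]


Visit 5, enqueue [1]
Visit 1, enqueue [0, 3]
Visit 0, enqueue []
Visit 3, enqueue [2, 4]
Visit 2, enqueue []
Visit 4, enqueue []

BFS order: [5, 1, 0, 3, 2, 4]


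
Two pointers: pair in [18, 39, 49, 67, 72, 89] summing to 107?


lo=0(18)+hi=5(89)=107

Yes: 18+89=107


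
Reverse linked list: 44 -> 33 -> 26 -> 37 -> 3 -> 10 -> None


Step 1: curr=44, set curr.next=prev(None) | reversed so far: 44
Step 2: curr=33, set curr.next=prev(44) | reversed so far: 33 -> 44
Step 3: curr=26, set curr.next=prev(33) | reversed so far: 26 -> 33 -> 44
Step 4: curr=37, set curr.next=prev(26) | reversed so far: 37 -> 26 -> 33 -> 44
Step 5: curr=3, set curr.next=prev(37) | reversed so far: 3 -> 37 -> 26 -> 33 -> 44
Step 6: curr=10, set curr.next=prev(3) | reversed so far: 10 -> 3 -> 37 -> 26 -> 33 -> 44

10 -> 3 -> 37 -> 26 -> 33 -> 44 -> None


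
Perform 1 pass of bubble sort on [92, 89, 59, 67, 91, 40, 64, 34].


Initial: [92, 89, 59, 67, 91, 40, 64, 34]
Pass 1: [89, 59, 67, 91, 40, 64, 34, 92] (7 swaps)

After 1 pass: [89, 59, 67, 91, 40, 64, 34, 92]


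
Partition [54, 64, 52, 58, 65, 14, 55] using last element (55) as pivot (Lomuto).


Pivot: 55
  54 <= 55: advance i (no swap)
  52 <= 55: swap -> [54, 52, 64, 58, 65, 14, 55]
  14 <= 55: swap -> [54, 52, 14, 58, 65, 64, 55]
Place pivot at 3: [54, 52, 14, 55, 65, 64, 58]

Partitioned: [54, 52, 14, 55, 65, 64, 58]


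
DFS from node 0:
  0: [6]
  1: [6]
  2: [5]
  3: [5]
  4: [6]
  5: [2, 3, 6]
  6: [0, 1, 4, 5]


Visit 0, push [6]
Visit 6, push [5, 4, 1]
Visit 1, push []
Visit 4, push []
Visit 5, push [3, 2]
Visit 2, push []
Visit 3, push []

DFS order: [0, 6, 1, 4, 5, 2, 3]


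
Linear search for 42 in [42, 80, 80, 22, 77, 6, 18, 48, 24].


i=0: 42==42 found!

Found at 0, 1 comps


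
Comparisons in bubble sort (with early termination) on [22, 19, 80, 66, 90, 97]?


Algorithm: bubble sort (with early termination)
Input: [22, 19, 80, 66, 90, 97]
Sorted: [19, 22, 66, 80, 90, 97]

9


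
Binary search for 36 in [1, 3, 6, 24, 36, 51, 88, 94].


Step 1: lo=0, hi=7, mid=3, val=24
Step 2: lo=4, hi=7, mid=5, val=51
Step 3: lo=4, hi=4, mid=4, val=36

Found at index 4


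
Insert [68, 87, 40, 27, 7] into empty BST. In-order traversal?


Insert 68: root
Insert 87: R from 68
Insert 40: L from 68
Insert 27: L from 68 -> L from 40
Insert 7: L from 68 -> L from 40 -> L from 27

In-order: [7, 27, 40, 68, 87]


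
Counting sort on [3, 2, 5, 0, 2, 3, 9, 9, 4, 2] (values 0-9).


Input: [3, 2, 5, 0, 2, 3, 9, 9, 4, 2]
Counts: [1, 0, 3, 2, 1, 1, 0, 0, 0, 2]

Sorted: [0, 2, 2, 2, 3, 3, 4, 5, 9, 9]


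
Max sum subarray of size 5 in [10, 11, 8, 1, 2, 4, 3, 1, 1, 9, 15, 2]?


[0:5]: 32
[1:6]: 26
[2:7]: 18
[3:8]: 11
[4:9]: 11
[5:10]: 18
[6:11]: 29
[7:12]: 28

Max: 32 at [0:5]


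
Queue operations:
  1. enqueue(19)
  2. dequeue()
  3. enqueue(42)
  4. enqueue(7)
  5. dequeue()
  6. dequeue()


enqueue(19) -> [19]
dequeue()->19, []
enqueue(42) -> [42]
enqueue(7) -> [42, 7]
dequeue()->42, [7]
dequeue()->7, []

Final queue: []


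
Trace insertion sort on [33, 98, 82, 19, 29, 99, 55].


Initial: [33, 98, 82, 19, 29, 99, 55]
Insert 98: [33, 98, 82, 19, 29, 99, 55]
Insert 82: [33, 82, 98, 19, 29, 99, 55]
Insert 19: [19, 33, 82, 98, 29, 99, 55]
Insert 29: [19, 29, 33, 82, 98, 99, 55]
Insert 99: [19, 29, 33, 82, 98, 99, 55]
Insert 55: [19, 29, 33, 55, 82, 98, 99]

Sorted: [19, 29, 33, 55, 82, 98, 99]


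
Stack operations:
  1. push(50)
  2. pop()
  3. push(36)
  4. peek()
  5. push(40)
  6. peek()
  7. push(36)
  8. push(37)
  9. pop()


push(50) -> [50]
pop()->50, []
push(36) -> [36]
peek()->36
push(40) -> [36, 40]
peek()->40
push(36) -> [36, 40, 36]
push(37) -> [36, 40, 36, 37]
pop()->37, [36, 40, 36]

Final stack: [36, 40, 36]


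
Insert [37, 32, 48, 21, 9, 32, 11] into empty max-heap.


Insert 37: [37]
Insert 32: [37, 32]
Insert 48: [48, 32, 37]
Insert 21: [48, 32, 37, 21]
Insert 9: [48, 32, 37, 21, 9]
Insert 32: [48, 32, 37, 21, 9, 32]
Insert 11: [48, 32, 37, 21, 9, 32, 11]

Final heap: [48, 32, 37, 21, 9, 32, 11]


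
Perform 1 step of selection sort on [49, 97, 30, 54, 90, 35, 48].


Initial: [49, 97, 30, 54, 90, 35, 48]
Step 1: min=30 at 2
  Swap: [30, 97, 49, 54, 90, 35, 48]

After 1 step: [30, 97, 49, 54, 90, 35, 48]


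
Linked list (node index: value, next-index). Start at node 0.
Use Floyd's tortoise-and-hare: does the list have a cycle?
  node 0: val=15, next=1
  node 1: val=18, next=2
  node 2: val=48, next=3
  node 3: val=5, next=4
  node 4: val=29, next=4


Floyd's tortoise (slow, +1) and hare (fast, +2):
  init: slow=0, fast=0
  step 1: slow=1, fast=2
  step 2: slow=2, fast=4
  step 3: slow=3, fast=4
  step 4: slow=4, fast=4
  slow == fast at node 4: cycle detected

Cycle: yes


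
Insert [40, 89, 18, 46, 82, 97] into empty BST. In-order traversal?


Insert 40: root
Insert 89: R from 40
Insert 18: L from 40
Insert 46: R from 40 -> L from 89
Insert 82: R from 40 -> L from 89 -> R from 46
Insert 97: R from 40 -> R from 89

In-order: [18, 40, 46, 82, 89, 97]


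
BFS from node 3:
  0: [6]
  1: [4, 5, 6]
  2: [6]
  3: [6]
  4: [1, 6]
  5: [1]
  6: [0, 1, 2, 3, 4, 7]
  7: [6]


Visit 3, enqueue [6]
Visit 6, enqueue [0, 1, 2, 4, 7]
Visit 0, enqueue []
Visit 1, enqueue [5]
Visit 2, enqueue []
Visit 4, enqueue []
Visit 7, enqueue []
Visit 5, enqueue []

BFS order: [3, 6, 0, 1, 2, 4, 7, 5]


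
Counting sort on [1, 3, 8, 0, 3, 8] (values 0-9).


Input: [1, 3, 8, 0, 3, 8]
Counts: [1, 1, 0, 2, 0, 0, 0, 0, 2, 0]

Sorted: [0, 1, 3, 3, 8, 8]


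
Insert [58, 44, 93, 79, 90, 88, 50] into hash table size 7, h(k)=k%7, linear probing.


Insert 58: h=2 -> slot 2
Insert 44: h=2, 1 probes -> slot 3
Insert 93: h=2, 2 probes -> slot 4
Insert 79: h=2, 3 probes -> slot 5
Insert 90: h=6 -> slot 6
Insert 88: h=4, 3 probes -> slot 0
Insert 50: h=1 -> slot 1

Table: [88, 50, 58, 44, 93, 79, 90]


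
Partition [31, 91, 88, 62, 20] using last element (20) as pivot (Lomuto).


Pivot: 20
Place pivot at 0: [20, 91, 88, 62, 31]

Partitioned: [20, 91, 88, 62, 31]


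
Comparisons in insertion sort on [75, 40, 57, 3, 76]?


Algorithm: insertion sort
Input: [75, 40, 57, 3, 76]
Sorted: [3, 40, 57, 75, 76]

7


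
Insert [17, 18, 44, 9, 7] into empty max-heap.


Insert 17: [17]
Insert 18: [18, 17]
Insert 44: [44, 17, 18]
Insert 9: [44, 17, 18, 9]
Insert 7: [44, 17, 18, 9, 7]

Final heap: [44, 17, 18, 9, 7]


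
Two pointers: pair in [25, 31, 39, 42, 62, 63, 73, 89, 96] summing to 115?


lo=0(25)+hi=8(96)=121
lo=0(25)+hi=7(89)=114
lo=1(31)+hi=7(89)=120
lo=1(31)+hi=6(73)=104
lo=2(39)+hi=6(73)=112
lo=3(42)+hi=6(73)=115

Yes: 42+73=115


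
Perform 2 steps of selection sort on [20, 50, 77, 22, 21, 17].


Initial: [20, 50, 77, 22, 21, 17]
Step 1: min=17 at 5
  Swap: [17, 50, 77, 22, 21, 20]
Step 2: min=20 at 5
  Swap: [17, 20, 77, 22, 21, 50]

After 2 steps: [17, 20, 77, 22, 21, 50]


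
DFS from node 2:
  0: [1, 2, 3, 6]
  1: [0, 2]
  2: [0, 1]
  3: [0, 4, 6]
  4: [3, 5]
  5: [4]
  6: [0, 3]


Visit 2, push [1, 0]
Visit 0, push [6, 3, 1]
Visit 1, push []
Visit 3, push [6, 4]
Visit 4, push [5]
Visit 5, push []
Visit 6, push []

DFS order: [2, 0, 1, 3, 4, 5, 6]


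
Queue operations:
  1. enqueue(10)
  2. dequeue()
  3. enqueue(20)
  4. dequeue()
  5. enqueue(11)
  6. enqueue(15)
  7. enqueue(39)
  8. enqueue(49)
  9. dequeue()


enqueue(10) -> [10]
dequeue()->10, []
enqueue(20) -> [20]
dequeue()->20, []
enqueue(11) -> [11]
enqueue(15) -> [11, 15]
enqueue(39) -> [11, 15, 39]
enqueue(49) -> [11, 15, 39, 49]
dequeue()->11, [15, 39, 49]

Final queue: [15, 39, 49]


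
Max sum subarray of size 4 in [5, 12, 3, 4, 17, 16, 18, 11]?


[0:4]: 24
[1:5]: 36
[2:6]: 40
[3:7]: 55
[4:8]: 62

Max: 62 at [4:8]


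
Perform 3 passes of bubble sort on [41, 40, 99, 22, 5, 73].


Initial: [41, 40, 99, 22, 5, 73]
Pass 1: [40, 41, 22, 5, 73, 99] (4 swaps)
Pass 2: [40, 22, 5, 41, 73, 99] (2 swaps)
Pass 3: [22, 5, 40, 41, 73, 99] (2 swaps)

After 3 passes: [22, 5, 40, 41, 73, 99]


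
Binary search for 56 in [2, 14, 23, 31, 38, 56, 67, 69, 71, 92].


Step 1: lo=0, hi=9, mid=4, val=38
Step 2: lo=5, hi=9, mid=7, val=69
Step 3: lo=5, hi=6, mid=5, val=56

Found at index 5


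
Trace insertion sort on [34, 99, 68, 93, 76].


Initial: [34, 99, 68, 93, 76]
Insert 99: [34, 99, 68, 93, 76]
Insert 68: [34, 68, 99, 93, 76]
Insert 93: [34, 68, 93, 99, 76]
Insert 76: [34, 68, 76, 93, 99]

Sorted: [34, 68, 76, 93, 99]


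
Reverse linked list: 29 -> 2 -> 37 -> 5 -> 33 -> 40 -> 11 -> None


Step 1: curr=29, set curr.next=prev(None) | reversed so far: 29
Step 2: curr=2, set curr.next=prev(29) | reversed so far: 2 -> 29
Step 3: curr=37, set curr.next=prev(2) | reversed so far: 37 -> 2 -> 29
Step 4: curr=5, set curr.next=prev(37) | reversed so far: 5 -> 37 -> 2 -> 29
Step 5: curr=33, set curr.next=prev(5) | reversed so far: 33 -> 5 -> 37 -> 2 -> 29
Step 6: curr=40, set curr.next=prev(33) | reversed so far: 40 -> 33 -> 5 -> 37 -> 2 -> 29
Step 7: curr=11, set curr.next=prev(40) | reversed so far: 11 -> 40 -> 33 -> 5 -> 37 -> 2 -> 29

11 -> 40 -> 33 -> 5 -> 37 -> 2 -> 29 -> None


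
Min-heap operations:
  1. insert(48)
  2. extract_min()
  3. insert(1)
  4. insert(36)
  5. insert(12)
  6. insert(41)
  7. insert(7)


insert(48) -> [48]
extract_min()->48, []
insert(1) -> [1]
insert(36) -> [1, 36]
insert(12) -> [1, 36, 12]
insert(41) -> [1, 36, 12, 41]
insert(7) -> [1, 7, 12, 41, 36]

Final heap: [1, 7, 12, 41, 36]


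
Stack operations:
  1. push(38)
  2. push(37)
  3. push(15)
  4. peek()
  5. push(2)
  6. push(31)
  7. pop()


push(38) -> [38]
push(37) -> [38, 37]
push(15) -> [38, 37, 15]
peek()->15
push(2) -> [38, 37, 15, 2]
push(31) -> [38, 37, 15, 2, 31]
pop()->31, [38, 37, 15, 2]

Final stack: [38, 37, 15, 2]


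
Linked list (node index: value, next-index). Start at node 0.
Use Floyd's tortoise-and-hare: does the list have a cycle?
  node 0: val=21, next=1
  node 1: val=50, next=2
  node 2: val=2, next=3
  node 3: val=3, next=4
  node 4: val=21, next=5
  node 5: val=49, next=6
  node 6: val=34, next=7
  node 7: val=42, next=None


Floyd's tortoise (slow, +1) and hare (fast, +2):
  init: slow=0, fast=0
  step 1: slow=1, fast=2
  step 2: slow=2, fast=4
  step 3: slow=3, fast=6
  step 4: fast 6->7->None, no cycle

Cycle: no


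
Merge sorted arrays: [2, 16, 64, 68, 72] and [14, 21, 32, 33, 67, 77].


Take 2 from A
Take 14 from B
Take 16 from A
Take 21 from B
Take 32 from B
Take 33 from B
Take 64 from A
Take 67 from B
Take 68 from A
Take 72 from A

Merged: [2, 14, 16, 21, 32, 33, 64, 67, 68, 72, 77]


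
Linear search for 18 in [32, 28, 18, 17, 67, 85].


i=0: 32!=18
i=1: 28!=18
i=2: 18==18 found!

Found at 2, 3 comps


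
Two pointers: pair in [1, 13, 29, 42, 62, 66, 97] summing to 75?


lo=0(1)+hi=6(97)=98
lo=0(1)+hi=5(66)=67
lo=1(13)+hi=5(66)=79
lo=1(13)+hi=4(62)=75

Yes: 13+62=75


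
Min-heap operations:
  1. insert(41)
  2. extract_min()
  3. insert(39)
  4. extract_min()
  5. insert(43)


insert(41) -> [41]
extract_min()->41, []
insert(39) -> [39]
extract_min()->39, []
insert(43) -> [43]

Final heap: [43]


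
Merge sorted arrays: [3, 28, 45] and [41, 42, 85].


Take 3 from A
Take 28 from A
Take 41 from B
Take 42 from B
Take 45 from A

Merged: [3, 28, 41, 42, 45, 85]


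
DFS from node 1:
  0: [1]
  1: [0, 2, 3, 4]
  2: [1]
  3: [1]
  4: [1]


Visit 1, push [4, 3, 2, 0]
Visit 0, push []
Visit 2, push []
Visit 3, push []
Visit 4, push []

DFS order: [1, 0, 2, 3, 4]


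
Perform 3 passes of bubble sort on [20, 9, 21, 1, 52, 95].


Initial: [20, 9, 21, 1, 52, 95]
Pass 1: [9, 20, 1, 21, 52, 95] (2 swaps)
Pass 2: [9, 1, 20, 21, 52, 95] (1 swaps)
Pass 3: [1, 9, 20, 21, 52, 95] (1 swaps)

After 3 passes: [1, 9, 20, 21, 52, 95]


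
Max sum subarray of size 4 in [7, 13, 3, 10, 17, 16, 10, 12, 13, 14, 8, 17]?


[0:4]: 33
[1:5]: 43
[2:6]: 46
[3:7]: 53
[4:8]: 55
[5:9]: 51
[6:10]: 49
[7:11]: 47
[8:12]: 52

Max: 55 at [4:8]


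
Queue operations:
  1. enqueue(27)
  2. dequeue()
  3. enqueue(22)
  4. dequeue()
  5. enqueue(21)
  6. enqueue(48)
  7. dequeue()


enqueue(27) -> [27]
dequeue()->27, []
enqueue(22) -> [22]
dequeue()->22, []
enqueue(21) -> [21]
enqueue(48) -> [21, 48]
dequeue()->21, [48]

Final queue: [48]


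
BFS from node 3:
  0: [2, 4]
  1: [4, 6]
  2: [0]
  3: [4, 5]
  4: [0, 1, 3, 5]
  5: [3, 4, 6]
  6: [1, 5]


Visit 3, enqueue [4, 5]
Visit 4, enqueue [0, 1]
Visit 5, enqueue [6]
Visit 0, enqueue [2]
Visit 1, enqueue []
Visit 6, enqueue []
Visit 2, enqueue []

BFS order: [3, 4, 5, 0, 1, 6, 2]


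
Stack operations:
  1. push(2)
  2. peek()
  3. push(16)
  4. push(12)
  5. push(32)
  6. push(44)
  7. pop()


push(2) -> [2]
peek()->2
push(16) -> [2, 16]
push(12) -> [2, 16, 12]
push(32) -> [2, 16, 12, 32]
push(44) -> [2, 16, 12, 32, 44]
pop()->44, [2, 16, 12, 32]

Final stack: [2, 16, 12, 32]


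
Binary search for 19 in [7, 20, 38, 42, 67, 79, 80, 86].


Step 1: lo=0, hi=7, mid=3, val=42
Step 2: lo=0, hi=2, mid=1, val=20
Step 3: lo=0, hi=0, mid=0, val=7

Not found


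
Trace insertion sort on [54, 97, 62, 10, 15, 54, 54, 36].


Initial: [54, 97, 62, 10, 15, 54, 54, 36]
Insert 97: [54, 97, 62, 10, 15, 54, 54, 36]
Insert 62: [54, 62, 97, 10, 15, 54, 54, 36]
Insert 10: [10, 54, 62, 97, 15, 54, 54, 36]
Insert 15: [10, 15, 54, 62, 97, 54, 54, 36]
Insert 54: [10, 15, 54, 54, 62, 97, 54, 36]
Insert 54: [10, 15, 54, 54, 54, 62, 97, 36]
Insert 36: [10, 15, 36, 54, 54, 54, 62, 97]

Sorted: [10, 15, 36, 54, 54, 54, 62, 97]


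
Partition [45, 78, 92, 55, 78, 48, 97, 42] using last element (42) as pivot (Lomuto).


Pivot: 42
Place pivot at 0: [42, 78, 92, 55, 78, 48, 97, 45]

Partitioned: [42, 78, 92, 55, 78, 48, 97, 45]


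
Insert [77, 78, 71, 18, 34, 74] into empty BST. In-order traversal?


Insert 77: root
Insert 78: R from 77
Insert 71: L from 77
Insert 18: L from 77 -> L from 71
Insert 34: L from 77 -> L from 71 -> R from 18
Insert 74: L from 77 -> R from 71

In-order: [18, 34, 71, 74, 77, 78]


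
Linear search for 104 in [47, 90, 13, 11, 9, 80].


i=0: 47!=104
i=1: 90!=104
i=2: 13!=104
i=3: 11!=104
i=4: 9!=104
i=5: 80!=104

Not found, 6 comps


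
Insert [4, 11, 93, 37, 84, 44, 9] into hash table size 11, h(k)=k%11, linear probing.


Insert 4: h=4 -> slot 4
Insert 11: h=0 -> slot 0
Insert 93: h=5 -> slot 5
Insert 37: h=4, 2 probes -> slot 6
Insert 84: h=7 -> slot 7
Insert 44: h=0, 1 probes -> slot 1
Insert 9: h=9 -> slot 9

Table: [11, 44, None, None, 4, 93, 37, 84, None, 9, None]


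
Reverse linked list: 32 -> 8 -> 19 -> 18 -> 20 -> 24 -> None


Step 1: curr=32, set curr.next=prev(None) | reversed so far: 32
Step 2: curr=8, set curr.next=prev(32) | reversed so far: 8 -> 32
Step 3: curr=19, set curr.next=prev(8) | reversed so far: 19 -> 8 -> 32
Step 4: curr=18, set curr.next=prev(19) | reversed so far: 18 -> 19 -> 8 -> 32
Step 5: curr=20, set curr.next=prev(18) | reversed so far: 20 -> 18 -> 19 -> 8 -> 32
Step 6: curr=24, set curr.next=prev(20) | reversed so far: 24 -> 20 -> 18 -> 19 -> 8 -> 32

24 -> 20 -> 18 -> 19 -> 8 -> 32 -> None


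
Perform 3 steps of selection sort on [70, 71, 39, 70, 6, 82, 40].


Initial: [70, 71, 39, 70, 6, 82, 40]
Step 1: min=6 at 4
  Swap: [6, 71, 39, 70, 70, 82, 40]
Step 2: min=39 at 2
  Swap: [6, 39, 71, 70, 70, 82, 40]
Step 3: min=40 at 6
  Swap: [6, 39, 40, 70, 70, 82, 71]

After 3 steps: [6, 39, 40, 70, 70, 82, 71]


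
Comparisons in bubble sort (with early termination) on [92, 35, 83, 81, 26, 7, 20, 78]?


Algorithm: bubble sort (with early termination)
Input: [92, 35, 83, 81, 26, 7, 20, 78]
Sorted: [7, 20, 26, 35, 78, 81, 83, 92]

27


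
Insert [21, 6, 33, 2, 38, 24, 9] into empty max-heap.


Insert 21: [21]
Insert 6: [21, 6]
Insert 33: [33, 6, 21]
Insert 2: [33, 6, 21, 2]
Insert 38: [38, 33, 21, 2, 6]
Insert 24: [38, 33, 24, 2, 6, 21]
Insert 9: [38, 33, 24, 2, 6, 21, 9]

Final heap: [38, 33, 24, 2, 6, 21, 9]


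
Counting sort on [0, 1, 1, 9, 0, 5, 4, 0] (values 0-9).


Input: [0, 1, 1, 9, 0, 5, 4, 0]
Counts: [3, 2, 0, 0, 1, 1, 0, 0, 0, 1]

Sorted: [0, 0, 0, 1, 1, 4, 5, 9]


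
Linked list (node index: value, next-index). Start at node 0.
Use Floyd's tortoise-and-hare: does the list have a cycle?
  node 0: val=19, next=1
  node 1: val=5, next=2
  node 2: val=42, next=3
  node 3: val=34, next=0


Floyd's tortoise (slow, +1) and hare (fast, +2):
  init: slow=0, fast=0
  step 1: slow=1, fast=2
  step 2: slow=2, fast=0
  step 3: slow=3, fast=2
  step 4: slow=0, fast=0
  slow == fast at node 0: cycle detected

Cycle: yes


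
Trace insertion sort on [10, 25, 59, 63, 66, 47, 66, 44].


Initial: [10, 25, 59, 63, 66, 47, 66, 44]
Insert 25: [10, 25, 59, 63, 66, 47, 66, 44]
Insert 59: [10, 25, 59, 63, 66, 47, 66, 44]
Insert 63: [10, 25, 59, 63, 66, 47, 66, 44]
Insert 66: [10, 25, 59, 63, 66, 47, 66, 44]
Insert 47: [10, 25, 47, 59, 63, 66, 66, 44]
Insert 66: [10, 25, 47, 59, 63, 66, 66, 44]
Insert 44: [10, 25, 44, 47, 59, 63, 66, 66]

Sorted: [10, 25, 44, 47, 59, 63, 66, 66]


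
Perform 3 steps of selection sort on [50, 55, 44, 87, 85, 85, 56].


Initial: [50, 55, 44, 87, 85, 85, 56]
Step 1: min=44 at 2
  Swap: [44, 55, 50, 87, 85, 85, 56]
Step 2: min=50 at 2
  Swap: [44, 50, 55, 87, 85, 85, 56]
Step 3: min=55 at 2
  Swap: [44, 50, 55, 87, 85, 85, 56]

After 3 steps: [44, 50, 55, 87, 85, 85, 56]


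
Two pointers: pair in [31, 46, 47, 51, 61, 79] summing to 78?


lo=0(31)+hi=5(79)=110
lo=0(31)+hi=4(61)=92
lo=0(31)+hi=3(51)=82
lo=0(31)+hi=2(47)=78

Yes: 31+47=78


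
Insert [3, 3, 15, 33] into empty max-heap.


Insert 3: [3]
Insert 3: [3, 3]
Insert 15: [15, 3, 3]
Insert 33: [33, 15, 3, 3]

Final heap: [33, 15, 3, 3]


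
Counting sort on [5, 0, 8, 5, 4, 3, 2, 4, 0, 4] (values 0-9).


Input: [5, 0, 8, 5, 4, 3, 2, 4, 0, 4]
Counts: [2, 0, 1, 1, 3, 2, 0, 0, 1, 0]

Sorted: [0, 0, 2, 3, 4, 4, 4, 5, 5, 8]


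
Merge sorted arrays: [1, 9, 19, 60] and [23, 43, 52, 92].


Take 1 from A
Take 9 from A
Take 19 from A
Take 23 from B
Take 43 from B
Take 52 from B
Take 60 from A

Merged: [1, 9, 19, 23, 43, 52, 60, 92]


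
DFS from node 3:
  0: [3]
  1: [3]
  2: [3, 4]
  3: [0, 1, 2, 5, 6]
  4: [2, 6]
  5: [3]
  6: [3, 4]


Visit 3, push [6, 5, 2, 1, 0]
Visit 0, push []
Visit 1, push []
Visit 2, push [4]
Visit 4, push [6]
Visit 6, push []
Visit 5, push []

DFS order: [3, 0, 1, 2, 4, 6, 5]


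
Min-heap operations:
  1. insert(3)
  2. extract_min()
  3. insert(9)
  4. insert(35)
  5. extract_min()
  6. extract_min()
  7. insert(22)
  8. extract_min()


insert(3) -> [3]
extract_min()->3, []
insert(9) -> [9]
insert(35) -> [9, 35]
extract_min()->9, [35]
extract_min()->35, []
insert(22) -> [22]
extract_min()->22, []

Final heap: []


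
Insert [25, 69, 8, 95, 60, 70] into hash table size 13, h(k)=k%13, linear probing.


Insert 25: h=12 -> slot 12
Insert 69: h=4 -> slot 4
Insert 8: h=8 -> slot 8
Insert 95: h=4, 1 probes -> slot 5
Insert 60: h=8, 1 probes -> slot 9
Insert 70: h=5, 1 probes -> slot 6

Table: [None, None, None, None, 69, 95, 70, None, 8, 60, None, None, 25]


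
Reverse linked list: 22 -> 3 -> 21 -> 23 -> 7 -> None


Step 1: curr=22, set curr.next=prev(None) | reversed so far: 22
Step 2: curr=3, set curr.next=prev(22) | reversed so far: 3 -> 22
Step 3: curr=21, set curr.next=prev(3) | reversed so far: 21 -> 3 -> 22
Step 4: curr=23, set curr.next=prev(21) | reversed so far: 23 -> 21 -> 3 -> 22
Step 5: curr=7, set curr.next=prev(23) | reversed so far: 7 -> 23 -> 21 -> 3 -> 22

7 -> 23 -> 21 -> 3 -> 22 -> None


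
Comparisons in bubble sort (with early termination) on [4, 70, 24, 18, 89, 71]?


Algorithm: bubble sort (with early termination)
Input: [4, 70, 24, 18, 89, 71]
Sorted: [4, 18, 24, 70, 71, 89]

12


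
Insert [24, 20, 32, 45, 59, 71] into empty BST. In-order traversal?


Insert 24: root
Insert 20: L from 24
Insert 32: R from 24
Insert 45: R from 24 -> R from 32
Insert 59: R from 24 -> R from 32 -> R from 45
Insert 71: R from 24 -> R from 32 -> R from 45 -> R from 59

In-order: [20, 24, 32, 45, 59, 71]


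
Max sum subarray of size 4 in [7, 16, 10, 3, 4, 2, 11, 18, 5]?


[0:4]: 36
[1:5]: 33
[2:6]: 19
[3:7]: 20
[4:8]: 35
[5:9]: 36

Max: 36 at [0:4]


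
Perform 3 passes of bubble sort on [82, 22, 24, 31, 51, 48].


Initial: [82, 22, 24, 31, 51, 48]
Pass 1: [22, 24, 31, 51, 48, 82] (5 swaps)
Pass 2: [22, 24, 31, 48, 51, 82] (1 swaps)
Pass 3: [22, 24, 31, 48, 51, 82] (0 swaps)

After 3 passes: [22, 24, 31, 48, 51, 82]


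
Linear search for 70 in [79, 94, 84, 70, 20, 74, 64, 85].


i=0: 79!=70
i=1: 94!=70
i=2: 84!=70
i=3: 70==70 found!

Found at 3, 4 comps


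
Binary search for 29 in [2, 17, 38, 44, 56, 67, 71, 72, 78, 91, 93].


Step 1: lo=0, hi=10, mid=5, val=67
Step 2: lo=0, hi=4, mid=2, val=38
Step 3: lo=0, hi=1, mid=0, val=2
Step 4: lo=1, hi=1, mid=1, val=17

Not found


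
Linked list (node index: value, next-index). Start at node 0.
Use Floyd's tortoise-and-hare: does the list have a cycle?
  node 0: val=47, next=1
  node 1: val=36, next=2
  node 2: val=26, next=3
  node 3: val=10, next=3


Floyd's tortoise (slow, +1) and hare (fast, +2):
  init: slow=0, fast=0
  step 1: slow=1, fast=2
  step 2: slow=2, fast=3
  step 3: slow=3, fast=3
  slow == fast at node 3: cycle detected

Cycle: yes


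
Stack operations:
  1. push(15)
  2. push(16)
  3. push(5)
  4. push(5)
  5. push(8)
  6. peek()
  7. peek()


push(15) -> [15]
push(16) -> [15, 16]
push(5) -> [15, 16, 5]
push(5) -> [15, 16, 5, 5]
push(8) -> [15, 16, 5, 5, 8]
peek()->8
peek()->8

Final stack: [15, 16, 5, 5, 8]


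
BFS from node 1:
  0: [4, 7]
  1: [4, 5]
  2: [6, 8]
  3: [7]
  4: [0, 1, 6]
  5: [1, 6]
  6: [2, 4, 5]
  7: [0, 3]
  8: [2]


Visit 1, enqueue [4, 5]
Visit 4, enqueue [0, 6]
Visit 5, enqueue []
Visit 0, enqueue [7]
Visit 6, enqueue [2]
Visit 7, enqueue [3]
Visit 2, enqueue [8]
Visit 3, enqueue []
Visit 8, enqueue []

BFS order: [1, 4, 5, 0, 6, 7, 2, 3, 8]


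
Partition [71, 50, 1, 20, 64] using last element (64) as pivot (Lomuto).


Pivot: 64
  50 <= 64: swap -> [50, 71, 1, 20, 64]
  1 <= 64: swap -> [50, 1, 71, 20, 64]
  20 <= 64: swap -> [50, 1, 20, 71, 64]
Place pivot at 3: [50, 1, 20, 64, 71]

Partitioned: [50, 1, 20, 64, 71]


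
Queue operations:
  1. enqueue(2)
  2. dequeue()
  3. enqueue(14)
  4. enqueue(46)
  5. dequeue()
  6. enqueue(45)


enqueue(2) -> [2]
dequeue()->2, []
enqueue(14) -> [14]
enqueue(46) -> [14, 46]
dequeue()->14, [46]
enqueue(45) -> [46, 45]

Final queue: [46, 45]


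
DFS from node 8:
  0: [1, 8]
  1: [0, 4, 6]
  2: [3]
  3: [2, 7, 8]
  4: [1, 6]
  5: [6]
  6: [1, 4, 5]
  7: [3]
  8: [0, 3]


Visit 8, push [3, 0]
Visit 0, push [1]
Visit 1, push [6, 4]
Visit 4, push [6]
Visit 6, push [5]
Visit 5, push []
Visit 3, push [7, 2]
Visit 2, push []
Visit 7, push []

DFS order: [8, 0, 1, 4, 6, 5, 3, 2, 7]


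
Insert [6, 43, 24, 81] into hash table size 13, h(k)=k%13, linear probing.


Insert 6: h=6 -> slot 6
Insert 43: h=4 -> slot 4
Insert 24: h=11 -> slot 11
Insert 81: h=3 -> slot 3

Table: [None, None, None, 81, 43, None, 6, None, None, None, None, 24, None]


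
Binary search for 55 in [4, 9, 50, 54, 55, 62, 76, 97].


Step 1: lo=0, hi=7, mid=3, val=54
Step 2: lo=4, hi=7, mid=5, val=62
Step 3: lo=4, hi=4, mid=4, val=55

Found at index 4


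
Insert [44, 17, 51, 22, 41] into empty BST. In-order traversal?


Insert 44: root
Insert 17: L from 44
Insert 51: R from 44
Insert 22: L from 44 -> R from 17
Insert 41: L from 44 -> R from 17 -> R from 22

In-order: [17, 22, 41, 44, 51]


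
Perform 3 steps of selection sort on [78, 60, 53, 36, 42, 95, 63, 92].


Initial: [78, 60, 53, 36, 42, 95, 63, 92]
Step 1: min=36 at 3
  Swap: [36, 60, 53, 78, 42, 95, 63, 92]
Step 2: min=42 at 4
  Swap: [36, 42, 53, 78, 60, 95, 63, 92]
Step 3: min=53 at 2
  Swap: [36, 42, 53, 78, 60, 95, 63, 92]

After 3 steps: [36, 42, 53, 78, 60, 95, 63, 92]


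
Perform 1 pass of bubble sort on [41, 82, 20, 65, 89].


Initial: [41, 82, 20, 65, 89]
Pass 1: [41, 20, 65, 82, 89] (2 swaps)

After 1 pass: [41, 20, 65, 82, 89]


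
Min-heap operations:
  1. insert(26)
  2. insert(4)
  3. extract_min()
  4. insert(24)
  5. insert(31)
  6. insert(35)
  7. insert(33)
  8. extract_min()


insert(26) -> [26]
insert(4) -> [4, 26]
extract_min()->4, [26]
insert(24) -> [24, 26]
insert(31) -> [24, 26, 31]
insert(35) -> [24, 26, 31, 35]
insert(33) -> [24, 26, 31, 35, 33]
extract_min()->24, [26, 33, 31, 35]

Final heap: [26, 33, 31, 35]


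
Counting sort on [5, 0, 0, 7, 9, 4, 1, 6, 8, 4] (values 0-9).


Input: [5, 0, 0, 7, 9, 4, 1, 6, 8, 4]
Counts: [2, 1, 0, 0, 2, 1, 1, 1, 1, 1]

Sorted: [0, 0, 1, 4, 4, 5, 6, 7, 8, 9]


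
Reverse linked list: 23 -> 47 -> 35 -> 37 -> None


Step 1: curr=23, set curr.next=prev(None) | reversed so far: 23
Step 2: curr=47, set curr.next=prev(23) | reversed so far: 47 -> 23
Step 3: curr=35, set curr.next=prev(47) | reversed so far: 35 -> 47 -> 23
Step 4: curr=37, set curr.next=prev(35) | reversed so far: 37 -> 35 -> 47 -> 23

37 -> 35 -> 47 -> 23 -> None


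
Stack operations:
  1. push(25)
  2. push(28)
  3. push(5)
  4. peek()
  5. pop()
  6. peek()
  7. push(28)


push(25) -> [25]
push(28) -> [25, 28]
push(5) -> [25, 28, 5]
peek()->5
pop()->5, [25, 28]
peek()->28
push(28) -> [25, 28, 28]

Final stack: [25, 28, 28]


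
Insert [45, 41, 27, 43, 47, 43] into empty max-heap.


Insert 45: [45]
Insert 41: [45, 41]
Insert 27: [45, 41, 27]
Insert 43: [45, 43, 27, 41]
Insert 47: [47, 45, 27, 41, 43]
Insert 43: [47, 45, 43, 41, 43, 27]

Final heap: [47, 45, 43, 41, 43, 27]


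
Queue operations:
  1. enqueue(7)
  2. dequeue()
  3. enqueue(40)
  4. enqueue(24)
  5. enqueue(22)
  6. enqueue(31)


enqueue(7) -> [7]
dequeue()->7, []
enqueue(40) -> [40]
enqueue(24) -> [40, 24]
enqueue(22) -> [40, 24, 22]
enqueue(31) -> [40, 24, 22, 31]

Final queue: [40, 24, 22, 31]


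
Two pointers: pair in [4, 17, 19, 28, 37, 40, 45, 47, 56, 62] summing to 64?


lo=0(4)+hi=9(62)=66
lo=0(4)+hi=8(56)=60
lo=1(17)+hi=8(56)=73
lo=1(17)+hi=7(47)=64

Yes: 17+47=64


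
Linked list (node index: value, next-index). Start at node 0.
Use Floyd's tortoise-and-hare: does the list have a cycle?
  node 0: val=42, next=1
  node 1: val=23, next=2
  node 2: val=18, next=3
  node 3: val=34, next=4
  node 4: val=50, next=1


Floyd's tortoise (slow, +1) and hare (fast, +2):
  init: slow=0, fast=0
  step 1: slow=1, fast=2
  step 2: slow=2, fast=4
  step 3: slow=3, fast=2
  step 4: slow=4, fast=4
  slow == fast at node 4: cycle detected

Cycle: yes


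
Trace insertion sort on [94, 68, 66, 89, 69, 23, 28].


Initial: [94, 68, 66, 89, 69, 23, 28]
Insert 68: [68, 94, 66, 89, 69, 23, 28]
Insert 66: [66, 68, 94, 89, 69, 23, 28]
Insert 89: [66, 68, 89, 94, 69, 23, 28]
Insert 69: [66, 68, 69, 89, 94, 23, 28]
Insert 23: [23, 66, 68, 69, 89, 94, 28]
Insert 28: [23, 28, 66, 68, 69, 89, 94]

Sorted: [23, 28, 66, 68, 69, 89, 94]


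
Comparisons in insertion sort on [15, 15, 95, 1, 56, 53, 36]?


Algorithm: insertion sort
Input: [15, 15, 95, 1, 56, 53, 36]
Sorted: [1, 15, 15, 36, 53, 56, 95]

14


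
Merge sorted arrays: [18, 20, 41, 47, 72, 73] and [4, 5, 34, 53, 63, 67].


Take 4 from B
Take 5 from B
Take 18 from A
Take 20 from A
Take 34 from B
Take 41 from A
Take 47 from A
Take 53 from B
Take 63 from B
Take 67 from B

Merged: [4, 5, 18, 20, 34, 41, 47, 53, 63, 67, 72, 73]


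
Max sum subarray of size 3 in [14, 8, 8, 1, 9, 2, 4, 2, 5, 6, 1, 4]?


[0:3]: 30
[1:4]: 17
[2:5]: 18
[3:6]: 12
[4:7]: 15
[5:8]: 8
[6:9]: 11
[7:10]: 13
[8:11]: 12
[9:12]: 11

Max: 30 at [0:3]


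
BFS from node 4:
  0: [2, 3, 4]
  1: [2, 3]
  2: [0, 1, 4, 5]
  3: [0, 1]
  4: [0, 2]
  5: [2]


Visit 4, enqueue [0, 2]
Visit 0, enqueue [3]
Visit 2, enqueue [1, 5]
Visit 3, enqueue []
Visit 1, enqueue []
Visit 5, enqueue []

BFS order: [4, 0, 2, 3, 1, 5]


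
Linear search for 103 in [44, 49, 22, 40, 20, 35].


i=0: 44!=103
i=1: 49!=103
i=2: 22!=103
i=3: 40!=103
i=4: 20!=103
i=5: 35!=103

Not found, 6 comps


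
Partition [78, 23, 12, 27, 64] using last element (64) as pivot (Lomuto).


Pivot: 64
  23 <= 64: swap -> [23, 78, 12, 27, 64]
  12 <= 64: swap -> [23, 12, 78, 27, 64]
  27 <= 64: swap -> [23, 12, 27, 78, 64]
Place pivot at 3: [23, 12, 27, 64, 78]

Partitioned: [23, 12, 27, 64, 78]


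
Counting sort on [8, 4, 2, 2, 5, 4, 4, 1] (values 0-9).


Input: [8, 4, 2, 2, 5, 4, 4, 1]
Counts: [0, 1, 2, 0, 3, 1, 0, 0, 1, 0]

Sorted: [1, 2, 2, 4, 4, 4, 5, 8]


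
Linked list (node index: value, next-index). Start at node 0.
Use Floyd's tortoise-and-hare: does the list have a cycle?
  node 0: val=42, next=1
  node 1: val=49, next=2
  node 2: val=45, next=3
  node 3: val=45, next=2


Floyd's tortoise (slow, +1) and hare (fast, +2):
  init: slow=0, fast=0
  step 1: slow=1, fast=2
  step 2: slow=2, fast=2
  slow == fast at node 2: cycle detected

Cycle: yes


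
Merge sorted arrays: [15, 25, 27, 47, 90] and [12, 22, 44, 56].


Take 12 from B
Take 15 from A
Take 22 from B
Take 25 from A
Take 27 from A
Take 44 from B
Take 47 from A
Take 56 from B

Merged: [12, 15, 22, 25, 27, 44, 47, 56, 90]


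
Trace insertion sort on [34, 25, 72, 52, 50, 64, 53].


Initial: [34, 25, 72, 52, 50, 64, 53]
Insert 25: [25, 34, 72, 52, 50, 64, 53]
Insert 72: [25, 34, 72, 52, 50, 64, 53]
Insert 52: [25, 34, 52, 72, 50, 64, 53]
Insert 50: [25, 34, 50, 52, 72, 64, 53]
Insert 64: [25, 34, 50, 52, 64, 72, 53]
Insert 53: [25, 34, 50, 52, 53, 64, 72]

Sorted: [25, 34, 50, 52, 53, 64, 72]


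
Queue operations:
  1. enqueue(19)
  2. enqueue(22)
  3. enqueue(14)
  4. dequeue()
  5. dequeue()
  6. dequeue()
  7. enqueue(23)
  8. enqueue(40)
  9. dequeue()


enqueue(19) -> [19]
enqueue(22) -> [19, 22]
enqueue(14) -> [19, 22, 14]
dequeue()->19, [22, 14]
dequeue()->22, [14]
dequeue()->14, []
enqueue(23) -> [23]
enqueue(40) -> [23, 40]
dequeue()->23, [40]

Final queue: [40]


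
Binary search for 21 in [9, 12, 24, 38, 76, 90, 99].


Step 1: lo=0, hi=6, mid=3, val=38
Step 2: lo=0, hi=2, mid=1, val=12
Step 3: lo=2, hi=2, mid=2, val=24

Not found


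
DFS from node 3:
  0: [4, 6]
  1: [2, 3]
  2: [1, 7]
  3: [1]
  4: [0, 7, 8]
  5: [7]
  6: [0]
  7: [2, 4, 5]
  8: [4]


Visit 3, push [1]
Visit 1, push [2]
Visit 2, push [7]
Visit 7, push [5, 4]
Visit 4, push [8, 0]
Visit 0, push [6]
Visit 6, push []
Visit 8, push []
Visit 5, push []

DFS order: [3, 1, 2, 7, 4, 0, 6, 8, 5]


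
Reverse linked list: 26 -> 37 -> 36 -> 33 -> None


Step 1: curr=26, set curr.next=prev(None) | reversed so far: 26
Step 2: curr=37, set curr.next=prev(26) | reversed so far: 37 -> 26
Step 3: curr=36, set curr.next=prev(37) | reversed so far: 36 -> 37 -> 26
Step 4: curr=33, set curr.next=prev(36) | reversed so far: 33 -> 36 -> 37 -> 26

33 -> 36 -> 37 -> 26 -> None


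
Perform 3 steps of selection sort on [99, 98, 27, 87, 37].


Initial: [99, 98, 27, 87, 37]
Step 1: min=27 at 2
  Swap: [27, 98, 99, 87, 37]
Step 2: min=37 at 4
  Swap: [27, 37, 99, 87, 98]
Step 3: min=87 at 3
  Swap: [27, 37, 87, 99, 98]

After 3 steps: [27, 37, 87, 99, 98]


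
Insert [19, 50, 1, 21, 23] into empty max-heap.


Insert 19: [19]
Insert 50: [50, 19]
Insert 1: [50, 19, 1]
Insert 21: [50, 21, 1, 19]
Insert 23: [50, 23, 1, 19, 21]

Final heap: [50, 23, 1, 19, 21]


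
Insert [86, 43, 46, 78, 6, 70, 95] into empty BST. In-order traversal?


Insert 86: root
Insert 43: L from 86
Insert 46: L from 86 -> R from 43
Insert 78: L from 86 -> R from 43 -> R from 46
Insert 6: L from 86 -> L from 43
Insert 70: L from 86 -> R from 43 -> R from 46 -> L from 78
Insert 95: R from 86

In-order: [6, 43, 46, 70, 78, 86, 95]


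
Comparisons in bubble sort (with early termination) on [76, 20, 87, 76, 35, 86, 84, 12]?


Algorithm: bubble sort (with early termination)
Input: [76, 20, 87, 76, 35, 86, 84, 12]
Sorted: [12, 20, 35, 76, 76, 84, 86, 87]

28


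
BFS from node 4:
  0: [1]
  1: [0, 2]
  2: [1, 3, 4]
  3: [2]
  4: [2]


Visit 4, enqueue [2]
Visit 2, enqueue [1, 3]
Visit 1, enqueue [0]
Visit 3, enqueue []
Visit 0, enqueue []

BFS order: [4, 2, 1, 3, 0]


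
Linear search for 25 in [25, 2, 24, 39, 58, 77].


i=0: 25==25 found!

Found at 0, 1 comps


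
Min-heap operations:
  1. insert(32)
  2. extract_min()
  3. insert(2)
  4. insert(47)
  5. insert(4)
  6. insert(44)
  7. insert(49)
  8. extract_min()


insert(32) -> [32]
extract_min()->32, []
insert(2) -> [2]
insert(47) -> [2, 47]
insert(4) -> [2, 47, 4]
insert(44) -> [2, 44, 4, 47]
insert(49) -> [2, 44, 4, 47, 49]
extract_min()->2, [4, 44, 49, 47]

Final heap: [4, 44, 49, 47]


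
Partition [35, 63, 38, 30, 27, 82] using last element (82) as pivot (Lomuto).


Pivot: 82
  35 <= 82: advance i (no swap)
  63 <= 82: advance i (no swap)
  38 <= 82: advance i (no swap)
  30 <= 82: advance i (no swap)
  27 <= 82: advance i (no swap)
Place pivot at 5: [35, 63, 38, 30, 27, 82]

Partitioned: [35, 63, 38, 30, 27, 82]


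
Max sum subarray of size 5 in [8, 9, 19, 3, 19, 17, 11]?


[0:5]: 58
[1:6]: 67
[2:7]: 69

Max: 69 at [2:7]


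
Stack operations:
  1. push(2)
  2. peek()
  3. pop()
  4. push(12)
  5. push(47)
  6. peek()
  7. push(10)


push(2) -> [2]
peek()->2
pop()->2, []
push(12) -> [12]
push(47) -> [12, 47]
peek()->47
push(10) -> [12, 47, 10]

Final stack: [12, 47, 10]


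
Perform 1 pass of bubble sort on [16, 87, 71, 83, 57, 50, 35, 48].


Initial: [16, 87, 71, 83, 57, 50, 35, 48]
Pass 1: [16, 71, 83, 57, 50, 35, 48, 87] (6 swaps)

After 1 pass: [16, 71, 83, 57, 50, 35, 48, 87]


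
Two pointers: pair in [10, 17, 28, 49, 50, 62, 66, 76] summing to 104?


lo=0(10)+hi=7(76)=86
lo=1(17)+hi=7(76)=93
lo=2(28)+hi=7(76)=104

Yes: 28+76=104


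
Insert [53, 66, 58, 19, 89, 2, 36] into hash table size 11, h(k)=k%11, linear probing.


Insert 53: h=9 -> slot 9
Insert 66: h=0 -> slot 0
Insert 58: h=3 -> slot 3
Insert 19: h=8 -> slot 8
Insert 89: h=1 -> slot 1
Insert 2: h=2 -> slot 2
Insert 36: h=3, 1 probes -> slot 4

Table: [66, 89, 2, 58, 36, None, None, None, 19, 53, None]


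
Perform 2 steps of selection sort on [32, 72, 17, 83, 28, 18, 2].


Initial: [32, 72, 17, 83, 28, 18, 2]
Step 1: min=2 at 6
  Swap: [2, 72, 17, 83, 28, 18, 32]
Step 2: min=17 at 2
  Swap: [2, 17, 72, 83, 28, 18, 32]

After 2 steps: [2, 17, 72, 83, 28, 18, 32]


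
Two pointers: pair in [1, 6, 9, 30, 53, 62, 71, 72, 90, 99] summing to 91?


lo=0(1)+hi=9(99)=100
lo=0(1)+hi=8(90)=91

Yes: 1+90=91


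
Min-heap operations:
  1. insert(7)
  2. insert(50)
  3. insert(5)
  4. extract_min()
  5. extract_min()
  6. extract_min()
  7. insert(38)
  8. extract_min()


insert(7) -> [7]
insert(50) -> [7, 50]
insert(5) -> [5, 50, 7]
extract_min()->5, [7, 50]
extract_min()->7, [50]
extract_min()->50, []
insert(38) -> [38]
extract_min()->38, []

Final heap: []


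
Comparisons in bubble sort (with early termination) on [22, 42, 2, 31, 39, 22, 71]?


Algorithm: bubble sort (with early termination)
Input: [22, 42, 2, 31, 39, 22, 71]
Sorted: [2, 22, 22, 31, 39, 42, 71]

18


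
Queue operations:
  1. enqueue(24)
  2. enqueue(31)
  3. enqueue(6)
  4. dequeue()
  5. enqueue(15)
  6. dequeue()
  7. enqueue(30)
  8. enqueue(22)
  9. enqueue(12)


enqueue(24) -> [24]
enqueue(31) -> [24, 31]
enqueue(6) -> [24, 31, 6]
dequeue()->24, [31, 6]
enqueue(15) -> [31, 6, 15]
dequeue()->31, [6, 15]
enqueue(30) -> [6, 15, 30]
enqueue(22) -> [6, 15, 30, 22]
enqueue(12) -> [6, 15, 30, 22, 12]

Final queue: [6, 15, 30, 22, 12]


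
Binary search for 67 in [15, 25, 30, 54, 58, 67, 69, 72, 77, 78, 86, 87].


Step 1: lo=0, hi=11, mid=5, val=67

Found at index 5


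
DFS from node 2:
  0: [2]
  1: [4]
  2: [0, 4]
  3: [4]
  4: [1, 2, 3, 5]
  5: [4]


Visit 2, push [4, 0]
Visit 0, push []
Visit 4, push [5, 3, 1]
Visit 1, push []
Visit 3, push []
Visit 5, push []

DFS order: [2, 0, 4, 1, 3, 5]


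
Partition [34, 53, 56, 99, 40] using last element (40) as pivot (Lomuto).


Pivot: 40
  34 <= 40: advance i (no swap)
Place pivot at 1: [34, 40, 56, 99, 53]

Partitioned: [34, 40, 56, 99, 53]


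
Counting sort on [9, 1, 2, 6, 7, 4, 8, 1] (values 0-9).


Input: [9, 1, 2, 6, 7, 4, 8, 1]
Counts: [0, 2, 1, 0, 1, 0, 1, 1, 1, 1]

Sorted: [1, 1, 2, 4, 6, 7, 8, 9]


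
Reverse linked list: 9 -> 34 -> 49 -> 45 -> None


Step 1: curr=9, set curr.next=prev(None) | reversed so far: 9
Step 2: curr=34, set curr.next=prev(9) | reversed so far: 34 -> 9
Step 3: curr=49, set curr.next=prev(34) | reversed so far: 49 -> 34 -> 9
Step 4: curr=45, set curr.next=prev(49) | reversed so far: 45 -> 49 -> 34 -> 9

45 -> 49 -> 34 -> 9 -> None


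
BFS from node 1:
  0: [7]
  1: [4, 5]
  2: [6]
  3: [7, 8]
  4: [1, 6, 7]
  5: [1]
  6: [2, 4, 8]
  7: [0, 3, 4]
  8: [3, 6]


Visit 1, enqueue [4, 5]
Visit 4, enqueue [6, 7]
Visit 5, enqueue []
Visit 6, enqueue [2, 8]
Visit 7, enqueue [0, 3]
Visit 2, enqueue []
Visit 8, enqueue []
Visit 0, enqueue []
Visit 3, enqueue []

BFS order: [1, 4, 5, 6, 7, 2, 8, 0, 3]


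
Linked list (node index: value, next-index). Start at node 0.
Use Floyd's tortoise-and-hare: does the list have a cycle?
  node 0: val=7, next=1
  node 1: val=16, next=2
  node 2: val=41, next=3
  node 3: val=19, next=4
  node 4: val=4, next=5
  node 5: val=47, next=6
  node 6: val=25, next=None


Floyd's tortoise (slow, +1) and hare (fast, +2):
  init: slow=0, fast=0
  step 1: slow=1, fast=2
  step 2: slow=2, fast=4
  step 3: slow=3, fast=6
  step 4: fast -> None, no cycle

Cycle: no


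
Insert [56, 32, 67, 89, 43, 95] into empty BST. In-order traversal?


Insert 56: root
Insert 32: L from 56
Insert 67: R from 56
Insert 89: R from 56 -> R from 67
Insert 43: L from 56 -> R from 32
Insert 95: R from 56 -> R from 67 -> R from 89

In-order: [32, 43, 56, 67, 89, 95]


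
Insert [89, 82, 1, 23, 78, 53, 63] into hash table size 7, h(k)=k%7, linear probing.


Insert 89: h=5 -> slot 5
Insert 82: h=5, 1 probes -> slot 6
Insert 1: h=1 -> slot 1
Insert 23: h=2 -> slot 2
Insert 78: h=1, 2 probes -> slot 3
Insert 53: h=4 -> slot 4
Insert 63: h=0 -> slot 0

Table: [63, 1, 23, 78, 53, 89, 82]


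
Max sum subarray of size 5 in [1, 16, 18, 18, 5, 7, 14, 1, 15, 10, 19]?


[0:5]: 58
[1:6]: 64
[2:7]: 62
[3:8]: 45
[4:9]: 42
[5:10]: 47
[6:11]: 59

Max: 64 at [1:6]


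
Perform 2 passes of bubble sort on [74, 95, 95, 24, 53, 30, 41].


Initial: [74, 95, 95, 24, 53, 30, 41]
Pass 1: [74, 95, 24, 53, 30, 41, 95] (4 swaps)
Pass 2: [74, 24, 53, 30, 41, 95, 95] (4 swaps)

After 2 passes: [74, 24, 53, 30, 41, 95, 95]


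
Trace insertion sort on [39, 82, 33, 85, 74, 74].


Initial: [39, 82, 33, 85, 74, 74]
Insert 82: [39, 82, 33, 85, 74, 74]
Insert 33: [33, 39, 82, 85, 74, 74]
Insert 85: [33, 39, 82, 85, 74, 74]
Insert 74: [33, 39, 74, 82, 85, 74]
Insert 74: [33, 39, 74, 74, 82, 85]

Sorted: [33, 39, 74, 74, 82, 85]


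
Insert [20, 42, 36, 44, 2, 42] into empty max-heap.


Insert 20: [20]
Insert 42: [42, 20]
Insert 36: [42, 20, 36]
Insert 44: [44, 42, 36, 20]
Insert 2: [44, 42, 36, 20, 2]
Insert 42: [44, 42, 42, 20, 2, 36]

Final heap: [44, 42, 42, 20, 2, 36]


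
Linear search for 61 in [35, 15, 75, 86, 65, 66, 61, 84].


i=0: 35!=61
i=1: 15!=61
i=2: 75!=61
i=3: 86!=61
i=4: 65!=61
i=5: 66!=61
i=6: 61==61 found!

Found at 6, 7 comps


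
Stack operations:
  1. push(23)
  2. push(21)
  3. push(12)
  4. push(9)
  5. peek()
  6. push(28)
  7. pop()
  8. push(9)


push(23) -> [23]
push(21) -> [23, 21]
push(12) -> [23, 21, 12]
push(9) -> [23, 21, 12, 9]
peek()->9
push(28) -> [23, 21, 12, 9, 28]
pop()->28, [23, 21, 12, 9]
push(9) -> [23, 21, 12, 9, 9]

Final stack: [23, 21, 12, 9, 9]


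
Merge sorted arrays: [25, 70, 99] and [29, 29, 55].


Take 25 from A
Take 29 from B
Take 29 from B
Take 55 from B

Merged: [25, 29, 29, 55, 70, 99]
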